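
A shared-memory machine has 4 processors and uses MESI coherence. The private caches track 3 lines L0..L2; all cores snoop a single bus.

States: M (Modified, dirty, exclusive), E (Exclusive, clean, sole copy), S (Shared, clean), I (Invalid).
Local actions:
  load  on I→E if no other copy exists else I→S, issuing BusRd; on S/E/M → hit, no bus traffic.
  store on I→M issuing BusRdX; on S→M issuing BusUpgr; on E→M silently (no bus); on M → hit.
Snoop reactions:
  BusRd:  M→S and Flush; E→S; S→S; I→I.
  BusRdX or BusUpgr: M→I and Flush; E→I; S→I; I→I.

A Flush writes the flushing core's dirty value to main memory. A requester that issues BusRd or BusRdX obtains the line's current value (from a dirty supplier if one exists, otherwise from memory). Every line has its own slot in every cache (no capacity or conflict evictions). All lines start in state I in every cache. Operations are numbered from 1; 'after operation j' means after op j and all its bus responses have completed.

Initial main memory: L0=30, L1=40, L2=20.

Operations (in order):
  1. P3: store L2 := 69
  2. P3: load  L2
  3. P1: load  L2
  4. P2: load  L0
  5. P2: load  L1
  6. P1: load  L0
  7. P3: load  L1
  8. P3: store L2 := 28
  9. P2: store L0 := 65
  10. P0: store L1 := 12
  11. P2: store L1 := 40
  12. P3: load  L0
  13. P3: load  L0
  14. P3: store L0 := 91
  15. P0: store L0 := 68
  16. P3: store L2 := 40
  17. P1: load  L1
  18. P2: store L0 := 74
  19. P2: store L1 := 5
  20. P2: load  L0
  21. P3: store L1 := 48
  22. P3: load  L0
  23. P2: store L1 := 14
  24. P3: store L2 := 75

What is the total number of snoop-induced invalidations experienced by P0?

invalidations = 2

1. P3: store L2 := 69  bus=[BusRdX]  L2: P0=I P1=I P2=I P3=M  mem[L2]=20
2. P3: load  L2  bus=[-]  L2: P0=I P1=I P2=I P3=M  mem[L2]=20
3. P1: load  L2  bus=[BusRd,Flush]  L2: P0=I P1=S P2=I P3=S  mem[L2]=69
4. P2: load  L0  bus=[BusRd]  L0: P0=I P1=I P2=E P3=I  mem[L0]=30
5. P2: load  L1  bus=[BusRd]  L1: P0=I P1=I P2=E P3=I  mem[L1]=40
6. P1: load  L0  bus=[BusRd]  L0: P0=I P1=S P2=S P3=I  mem[L0]=30
7. P3: load  L1  bus=[BusRd]  L1: P0=I P1=I P2=S P3=S  mem[L1]=40
8. P3: store L2 := 28  bus=[BusUpgr]  L2: P0=I P1=I P2=I P3=M  mem[L2]=69
9. P2: store L0 := 65  bus=[BusUpgr]  L0: P0=I P1=I P2=M P3=I  mem[L0]=30
10. P0: store L1 := 12  bus=[BusRdX]  L1: P0=M P1=I P2=I P3=I  mem[L1]=40
11. P2: store L1 := 40  bus=[BusRdX,Flush]  L1: P0=I P1=I P2=M P3=I  mem[L1]=12
12. P3: load  L0  bus=[BusRd,Flush]  L0: P0=I P1=I P2=S P3=S  mem[L0]=65
13. P3: load  L0  bus=[-]  L0: P0=I P1=I P2=S P3=S  mem[L0]=65
14. P3: store L0 := 91  bus=[BusUpgr]  L0: P0=I P1=I P2=I P3=M  mem[L0]=65
15. P0: store L0 := 68  bus=[BusRdX,Flush]  L0: P0=M P1=I P2=I P3=I  mem[L0]=91
16. P3: store L2 := 40  bus=[-]  L2: P0=I P1=I P2=I P3=M  mem[L2]=69
17. P1: load  L1  bus=[BusRd,Flush]  L1: P0=I P1=S P2=S P3=I  mem[L1]=40
18. P2: store L0 := 74  bus=[BusRdX,Flush]  L0: P0=I P1=I P2=M P3=I  mem[L0]=68
19. P2: store L1 := 5  bus=[BusUpgr]  L1: P0=I P1=I P2=M P3=I  mem[L1]=40
20. P2: load  L0  bus=[-]  L0: P0=I P1=I P2=M P3=I  mem[L0]=68
21. P3: store L1 := 48  bus=[BusRdX,Flush]  L1: P0=I P1=I P2=I P3=M  mem[L1]=5
22. P3: load  L0  bus=[BusRd,Flush]  L0: P0=I P1=I P2=S P3=S  mem[L0]=74
23. P2: store L1 := 14  bus=[BusRdX,Flush]  L1: P0=I P1=I P2=M P3=I  mem[L1]=48
24. P3: store L2 := 75  bus=[-]  L2: P0=I P1=I P2=I P3=M  mem[L2]=69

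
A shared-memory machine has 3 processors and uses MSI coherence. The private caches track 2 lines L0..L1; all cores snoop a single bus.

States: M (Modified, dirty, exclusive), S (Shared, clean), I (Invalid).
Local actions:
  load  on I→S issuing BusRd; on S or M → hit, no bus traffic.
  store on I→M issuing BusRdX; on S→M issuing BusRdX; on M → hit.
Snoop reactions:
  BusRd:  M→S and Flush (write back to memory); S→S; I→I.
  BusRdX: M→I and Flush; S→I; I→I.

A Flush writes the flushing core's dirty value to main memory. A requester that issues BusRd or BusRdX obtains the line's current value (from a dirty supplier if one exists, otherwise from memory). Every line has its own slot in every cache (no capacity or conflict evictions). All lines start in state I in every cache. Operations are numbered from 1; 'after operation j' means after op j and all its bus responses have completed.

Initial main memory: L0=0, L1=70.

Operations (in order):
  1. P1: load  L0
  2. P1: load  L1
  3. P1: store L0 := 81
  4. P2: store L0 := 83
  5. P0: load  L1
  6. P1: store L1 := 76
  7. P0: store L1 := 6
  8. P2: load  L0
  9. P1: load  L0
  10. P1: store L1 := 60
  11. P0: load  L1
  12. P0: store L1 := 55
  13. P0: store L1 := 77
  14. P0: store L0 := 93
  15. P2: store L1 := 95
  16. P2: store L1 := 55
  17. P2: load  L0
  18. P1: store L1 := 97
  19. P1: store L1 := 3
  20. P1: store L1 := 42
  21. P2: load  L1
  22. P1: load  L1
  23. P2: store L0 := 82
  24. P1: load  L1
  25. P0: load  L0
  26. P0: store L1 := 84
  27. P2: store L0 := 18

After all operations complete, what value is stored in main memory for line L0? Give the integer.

[1] P1: load  L0 | P0:I, P1:S(0), P2:I | bus: BusRd
[2] P1: load  L1 | P0:I, P1:S(70), P2:I | bus: BusRd
[3] P1: store L0 := 81 | P0:I, P1:M(81), P2:I | bus: BusRdX
[4] P2: store L0 := 83 | P0:I, P1:I, P2:M(83) | bus: BusRdX,Flush
[5] P0: load  L1 | P0:S(70), P1:S(70), P2:I | bus: BusRd
[6] P1: store L1 := 76 | P0:I, P1:M(76), P2:I | bus: BusRdX
[7] P0: store L1 := 6 | P0:M(6), P1:I, P2:I | bus: BusRdX,Flush
[8] P2: load  L0 | P0:I, P1:I, P2:M(83) | bus: none
[9] P1: load  L0 | P0:I, P1:S(83), P2:S(83) | bus: BusRd,Flush
[10] P1: store L1 := 60 | P0:I, P1:M(60), P2:I | bus: BusRdX,Flush
[11] P0: load  L1 | P0:S(60), P1:S(60), P2:I | bus: BusRd,Flush
[12] P0: store L1 := 55 | P0:M(55), P1:I, P2:I | bus: BusRdX
[13] P0: store L1 := 77 | P0:M(77), P1:I, P2:I | bus: none
[14] P0: store L0 := 93 | P0:M(93), P1:I, P2:I | bus: BusRdX
[15] P2: store L1 := 95 | P0:I, P1:I, P2:M(95) | bus: BusRdX,Flush
[16] P2: store L1 := 55 | P0:I, P1:I, P2:M(55) | bus: none
[17] P2: load  L0 | P0:S(93), P1:I, P2:S(93) | bus: BusRd,Flush
[18] P1: store L1 := 97 | P0:I, P1:M(97), P2:I | bus: BusRdX,Flush
[19] P1: store L1 := 3 | P0:I, P1:M(3), P2:I | bus: none
[20] P1: store L1 := 42 | P0:I, P1:M(42), P2:I | bus: none
[21] P2: load  L1 | P0:I, P1:S(42), P2:S(42) | bus: BusRd,Flush
[22] P1: load  L1 | P0:I, P1:S(42), P2:S(42) | bus: none
[23] P2: store L0 := 82 | P0:I, P1:I, P2:M(82) | bus: BusRdX
[24] P1: load  L1 | P0:I, P1:S(42), P2:S(42) | bus: none
[25] P0: load  L0 | P0:S(82), P1:I, P2:S(82) | bus: BusRd,Flush
[26] P0: store L1 := 84 | P0:M(84), P1:I, P2:I | bus: BusRdX
[27] P2: store L0 := 18 | P0:I, P1:I, P2:M(18) | bus: BusRdX

memory[L0] = 82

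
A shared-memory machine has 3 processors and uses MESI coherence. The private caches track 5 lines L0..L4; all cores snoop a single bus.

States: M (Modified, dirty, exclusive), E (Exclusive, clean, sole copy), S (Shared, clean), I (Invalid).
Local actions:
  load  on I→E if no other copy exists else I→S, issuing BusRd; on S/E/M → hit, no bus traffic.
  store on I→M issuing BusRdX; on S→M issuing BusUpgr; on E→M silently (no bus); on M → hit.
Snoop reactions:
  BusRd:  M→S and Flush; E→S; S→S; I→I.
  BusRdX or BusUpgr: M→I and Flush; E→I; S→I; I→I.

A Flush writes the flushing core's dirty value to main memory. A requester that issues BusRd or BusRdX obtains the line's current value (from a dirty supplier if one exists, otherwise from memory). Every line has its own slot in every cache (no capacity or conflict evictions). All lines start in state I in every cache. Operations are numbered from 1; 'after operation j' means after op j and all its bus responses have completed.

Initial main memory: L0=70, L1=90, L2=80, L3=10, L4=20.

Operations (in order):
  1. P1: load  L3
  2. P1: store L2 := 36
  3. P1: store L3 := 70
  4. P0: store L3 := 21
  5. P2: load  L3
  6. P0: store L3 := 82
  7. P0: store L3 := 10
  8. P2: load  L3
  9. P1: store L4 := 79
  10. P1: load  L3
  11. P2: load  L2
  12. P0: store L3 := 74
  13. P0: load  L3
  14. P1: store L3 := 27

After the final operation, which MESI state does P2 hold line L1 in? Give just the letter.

1. P1: load  L3  bus=[BusRd]  L3: P0=I P1=E P2=I  mem[L3]=10
2. P1: store L2 := 36  bus=[BusRdX]  L2: P0=I P1=M P2=I  mem[L2]=80
3. P1: store L3 := 70  bus=[-]  L3: P0=I P1=M P2=I  mem[L3]=10
4. P0: store L3 := 21  bus=[BusRdX,Flush]  L3: P0=M P1=I P2=I  mem[L3]=70
5. P2: load  L3  bus=[BusRd,Flush]  L3: P0=S P1=I P2=S  mem[L3]=21
6. P0: store L3 := 82  bus=[BusUpgr]  L3: P0=M P1=I P2=I  mem[L3]=21
7. P0: store L3 := 10  bus=[-]  L3: P0=M P1=I P2=I  mem[L3]=21
8. P2: load  L3  bus=[BusRd,Flush]  L3: P0=S P1=I P2=S  mem[L3]=10
9. P1: store L4 := 79  bus=[BusRdX]  L4: P0=I P1=M P2=I  mem[L4]=20
10. P1: load  L3  bus=[BusRd]  L3: P0=S P1=S P2=S  mem[L3]=10
11. P2: load  L2  bus=[BusRd,Flush]  L2: P0=I P1=S P2=S  mem[L2]=36
12. P0: store L3 := 74  bus=[BusUpgr]  L3: P0=M P1=I P2=I  mem[L3]=10
13. P0: load  L3  bus=[-]  L3: P0=M P1=I P2=I  mem[L3]=10
14. P1: store L3 := 27  bus=[BusRdX,Flush]  L3: P0=I P1=M P2=I  mem[L3]=74

state = I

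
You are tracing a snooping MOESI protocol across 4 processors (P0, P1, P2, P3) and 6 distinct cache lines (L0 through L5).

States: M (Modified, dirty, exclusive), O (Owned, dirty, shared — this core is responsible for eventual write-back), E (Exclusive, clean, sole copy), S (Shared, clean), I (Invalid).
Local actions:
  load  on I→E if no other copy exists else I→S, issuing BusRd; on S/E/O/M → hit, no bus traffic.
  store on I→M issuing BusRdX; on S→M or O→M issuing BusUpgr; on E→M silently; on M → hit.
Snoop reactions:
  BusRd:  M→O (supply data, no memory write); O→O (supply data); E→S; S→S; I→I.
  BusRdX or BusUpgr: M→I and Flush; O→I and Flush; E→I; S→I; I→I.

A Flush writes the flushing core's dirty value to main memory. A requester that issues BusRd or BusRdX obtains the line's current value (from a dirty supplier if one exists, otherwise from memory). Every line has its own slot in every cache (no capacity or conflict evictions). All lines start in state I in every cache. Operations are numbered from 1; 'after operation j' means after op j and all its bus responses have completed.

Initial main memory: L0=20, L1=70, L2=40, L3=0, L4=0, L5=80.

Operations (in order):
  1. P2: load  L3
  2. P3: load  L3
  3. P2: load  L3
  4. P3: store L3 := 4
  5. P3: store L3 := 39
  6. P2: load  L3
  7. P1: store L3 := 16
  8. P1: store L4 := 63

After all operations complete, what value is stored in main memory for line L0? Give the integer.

memory[L0] = 20

  op1 P2: load  L3 → I/I/E/I on L3; bus BusRd; mem=0
  op2 P3: load  L3 → I/I/S/S on L3; bus BusRd; mem=0
  op3 P2: load  L3 → I/I/S/S on L3; bus (none); mem=0
  op4 P3: store L3 := 4 → I/I/I/M on L3; bus BusUpgr; mem=0
  op5 P3: store L3 := 39 → I/I/I/M on L3; bus (none); mem=0
  op6 P2: load  L3 → I/I/S/O on L3; bus BusRd; mem=0
  op7 P1: store L3 := 16 → I/M/I/I on L3; bus BusRdX Flush; mem=39
  op8 P1: store L4 := 63 → I/M/I/I on L4; bus BusRdX; mem=0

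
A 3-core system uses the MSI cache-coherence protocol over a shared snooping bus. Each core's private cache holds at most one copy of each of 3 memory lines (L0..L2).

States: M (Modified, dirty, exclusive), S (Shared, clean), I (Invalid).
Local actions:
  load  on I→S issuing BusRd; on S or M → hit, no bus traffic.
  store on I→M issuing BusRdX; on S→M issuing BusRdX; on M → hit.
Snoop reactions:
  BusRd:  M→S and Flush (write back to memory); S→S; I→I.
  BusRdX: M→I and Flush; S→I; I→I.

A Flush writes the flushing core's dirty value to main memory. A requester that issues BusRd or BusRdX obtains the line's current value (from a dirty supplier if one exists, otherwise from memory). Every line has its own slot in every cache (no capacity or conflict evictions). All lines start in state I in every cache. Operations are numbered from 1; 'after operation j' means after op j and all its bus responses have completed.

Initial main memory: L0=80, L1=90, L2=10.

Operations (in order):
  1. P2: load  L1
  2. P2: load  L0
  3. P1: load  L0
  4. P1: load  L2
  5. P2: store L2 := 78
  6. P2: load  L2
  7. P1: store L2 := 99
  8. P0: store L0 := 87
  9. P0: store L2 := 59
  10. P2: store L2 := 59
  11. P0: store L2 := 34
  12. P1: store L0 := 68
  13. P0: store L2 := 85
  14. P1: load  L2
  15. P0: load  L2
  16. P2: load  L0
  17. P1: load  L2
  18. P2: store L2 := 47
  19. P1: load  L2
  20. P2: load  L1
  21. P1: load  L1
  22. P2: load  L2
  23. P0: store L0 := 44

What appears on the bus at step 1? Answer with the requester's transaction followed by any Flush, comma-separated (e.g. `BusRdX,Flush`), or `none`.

bus = BusRd

1. P2: load  L1  bus=[BusRd]  L1: P0=I P1=I P2=S  mem[L1]=90
2. P2: load  L0  bus=[BusRd]  L0: P0=I P1=I P2=S  mem[L0]=80
3. P1: load  L0  bus=[BusRd]  L0: P0=I P1=S P2=S  mem[L0]=80
4. P1: load  L2  bus=[BusRd]  L2: P0=I P1=S P2=I  mem[L2]=10
5. P2: store L2 := 78  bus=[BusRdX]  L2: P0=I P1=I P2=M  mem[L2]=10
6. P2: load  L2  bus=[-]  L2: P0=I P1=I P2=M  mem[L2]=10
7. P1: store L2 := 99  bus=[BusRdX,Flush]  L2: P0=I P1=M P2=I  mem[L2]=78
8. P0: store L0 := 87  bus=[BusRdX]  L0: P0=M P1=I P2=I  mem[L0]=80
9. P0: store L2 := 59  bus=[BusRdX,Flush]  L2: P0=M P1=I P2=I  mem[L2]=99
10. P2: store L2 := 59  bus=[BusRdX,Flush]  L2: P0=I P1=I P2=M  mem[L2]=59
11. P0: store L2 := 34  bus=[BusRdX,Flush]  L2: P0=M P1=I P2=I  mem[L2]=59
12. P1: store L0 := 68  bus=[BusRdX,Flush]  L0: P0=I P1=M P2=I  mem[L0]=87
13. P0: store L2 := 85  bus=[-]  L2: P0=M P1=I P2=I  mem[L2]=59
14. P1: load  L2  bus=[BusRd,Flush]  L2: P0=S P1=S P2=I  mem[L2]=85
15. P0: load  L2  bus=[-]  L2: P0=S P1=S P2=I  mem[L2]=85
16. P2: load  L0  bus=[BusRd,Flush]  L0: P0=I P1=S P2=S  mem[L0]=68
17. P1: load  L2  bus=[-]  L2: P0=S P1=S P2=I  mem[L2]=85
18. P2: store L2 := 47  bus=[BusRdX]  L2: P0=I P1=I P2=M  mem[L2]=85
19. P1: load  L2  bus=[BusRd,Flush]  L2: P0=I P1=S P2=S  mem[L2]=47
20. P2: load  L1  bus=[-]  L1: P0=I P1=I P2=S  mem[L1]=90
21. P1: load  L1  bus=[BusRd]  L1: P0=I P1=S P2=S  mem[L1]=90
22. P2: load  L2  bus=[-]  L2: P0=I P1=S P2=S  mem[L2]=47
23. P0: store L0 := 44  bus=[BusRdX]  L0: P0=M P1=I P2=I  mem[L0]=68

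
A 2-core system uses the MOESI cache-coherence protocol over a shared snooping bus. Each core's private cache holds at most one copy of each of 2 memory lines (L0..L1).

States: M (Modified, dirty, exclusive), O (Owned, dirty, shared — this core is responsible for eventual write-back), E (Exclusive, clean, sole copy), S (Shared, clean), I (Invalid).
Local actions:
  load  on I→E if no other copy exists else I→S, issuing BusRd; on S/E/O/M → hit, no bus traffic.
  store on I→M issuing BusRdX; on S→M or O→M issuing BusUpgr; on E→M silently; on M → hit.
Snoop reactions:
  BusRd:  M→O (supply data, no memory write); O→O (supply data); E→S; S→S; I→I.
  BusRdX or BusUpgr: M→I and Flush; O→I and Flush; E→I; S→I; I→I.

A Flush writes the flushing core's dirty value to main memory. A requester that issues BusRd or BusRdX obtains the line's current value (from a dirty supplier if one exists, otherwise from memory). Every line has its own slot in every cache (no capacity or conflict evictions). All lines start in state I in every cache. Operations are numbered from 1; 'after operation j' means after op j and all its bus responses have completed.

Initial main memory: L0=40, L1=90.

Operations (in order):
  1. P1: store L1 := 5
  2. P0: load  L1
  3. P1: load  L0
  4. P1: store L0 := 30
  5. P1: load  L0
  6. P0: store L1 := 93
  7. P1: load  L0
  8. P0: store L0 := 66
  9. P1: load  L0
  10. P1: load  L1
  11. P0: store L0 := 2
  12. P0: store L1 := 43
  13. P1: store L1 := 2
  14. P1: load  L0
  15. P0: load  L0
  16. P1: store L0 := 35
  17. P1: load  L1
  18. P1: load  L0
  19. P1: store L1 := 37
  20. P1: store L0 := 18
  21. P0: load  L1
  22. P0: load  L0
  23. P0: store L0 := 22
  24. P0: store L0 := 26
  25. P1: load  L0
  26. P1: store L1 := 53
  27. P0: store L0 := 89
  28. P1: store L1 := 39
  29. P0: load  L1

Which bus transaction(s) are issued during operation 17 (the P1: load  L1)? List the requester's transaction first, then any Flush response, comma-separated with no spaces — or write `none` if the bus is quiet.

bus = none

[1] P1: store L1 := 5 | P0:I, P1:M(5) | bus: BusRdX
[2] P0: load  L1 | P0:S(5), P1:O(5) | bus: BusRd
[3] P1: load  L0 | P0:I, P1:E(40) | bus: BusRd
[4] P1: store L0 := 30 | P0:I, P1:M(30) | bus: none
[5] P1: load  L0 | P0:I, P1:M(30) | bus: none
[6] P0: store L1 := 93 | P0:M(93), P1:I | bus: BusUpgr,Flush
[7] P1: load  L0 | P0:I, P1:M(30) | bus: none
[8] P0: store L0 := 66 | P0:M(66), P1:I | bus: BusRdX,Flush
[9] P1: load  L0 | P0:O(66), P1:S(66) | bus: BusRd
[10] P1: load  L1 | P0:O(93), P1:S(93) | bus: BusRd
[11] P0: store L0 := 2 | P0:M(2), P1:I | bus: BusUpgr
[12] P0: store L1 := 43 | P0:M(43), P1:I | bus: BusUpgr
[13] P1: store L1 := 2 | P0:I, P1:M(2) | bus: BusRdX,Flush
[14] P1: load  L0 | P0:O(2), P1:S(2) | bus: BusRd
[15] P0: load  L0 | P0:O(2), P1:S(2) | bus: none
[16] P1: store L0 := 35 | P0:I, P1:M(35) | bus: BusUpgr,Flush
[17] P1: load  L1 | P0:I, P1:M(2) | bus: none
[18] P1: load  L0 | P0:I, P1:M(35) | bus: none
[19] P1: store L1 := 37 | P0:I, P1:M(37) | bus: none
[20] P1: store L0 := 18 | P0:I, P1:M(18) | bus: none
[21] P0: load  L1 | P0:S(37), P1:O(37) | bus: BusRd
[22] P0: load  L0 | P0:S(18), P1:O(18) | bus: BusRd
[23] P0: store L0 := 22 | P0:M(22), P1:I | bus: BusUpgr,Flush
[24] P0: store L0 := 26 | P0:M(26), P1:I | bus: none
[25] P1: load  L0 | P0:O(26), P1:S(26) | bus: BusRd
[26] P1: store L1 := 53 | P0:I, P1:M(53) | bus: BusUpgr
[27] P0: store L0 := 89 | P0:M(89), P1:I | bus: BusUpgr
[28] P1: store L1 := 39 | P0:I, P1:M(39) | bus: none
[29] P0: load  L1 | P0:S(39), P1:O(39) | bus: BusRd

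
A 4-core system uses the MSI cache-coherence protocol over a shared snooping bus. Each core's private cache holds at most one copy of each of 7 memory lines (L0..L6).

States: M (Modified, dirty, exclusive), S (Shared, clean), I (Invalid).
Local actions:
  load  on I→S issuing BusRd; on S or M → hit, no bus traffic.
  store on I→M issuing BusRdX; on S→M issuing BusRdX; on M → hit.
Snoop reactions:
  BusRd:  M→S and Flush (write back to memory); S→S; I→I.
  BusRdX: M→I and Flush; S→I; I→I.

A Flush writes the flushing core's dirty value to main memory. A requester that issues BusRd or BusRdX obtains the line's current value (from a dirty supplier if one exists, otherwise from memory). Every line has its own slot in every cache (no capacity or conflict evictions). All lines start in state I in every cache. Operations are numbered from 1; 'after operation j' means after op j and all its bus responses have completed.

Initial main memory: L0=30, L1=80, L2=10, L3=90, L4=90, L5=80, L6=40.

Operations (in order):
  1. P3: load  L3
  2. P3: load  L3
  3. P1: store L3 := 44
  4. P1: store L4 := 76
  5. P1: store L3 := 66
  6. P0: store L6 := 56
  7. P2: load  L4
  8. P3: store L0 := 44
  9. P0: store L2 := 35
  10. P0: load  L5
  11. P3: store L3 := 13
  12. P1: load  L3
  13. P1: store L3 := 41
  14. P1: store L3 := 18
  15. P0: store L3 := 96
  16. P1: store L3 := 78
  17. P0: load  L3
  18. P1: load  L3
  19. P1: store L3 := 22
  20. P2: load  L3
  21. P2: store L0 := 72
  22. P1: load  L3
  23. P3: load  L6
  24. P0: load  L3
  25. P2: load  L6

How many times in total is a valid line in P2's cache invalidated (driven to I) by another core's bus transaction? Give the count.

step 1: P3: load  L3  ⟶  IIIS  (L3)  txn=BusRd  M[L3]=90
step 2: P3: load  L3  ⟶  IIIS  (L3)  txn=∅  M[L3]=90
step 3: P1: store L3 := 44  ⟶  IMII  (L3)  txn=BusRdX  M[L3]=90
step 4: P1: store L4 := 76  ⟶  IMII  (L4)  txn=BusRdX  M[L4]=90
step 5: P1: store L3 := 66  ⟶  IMII  (L3)  txn=∅  M[L3]=90
step 6: P0: store L6 := 56  ⟶  MIII  (L6)  txn=BusRdX  M[L6]=40
step 7: P2: load  L4  ⟶  ISSI  (L4)  txn=BusRd+Flush  M[L4]=76
step 8: P3: store L0 := 44  ⟶  IIIM  (L0)  txn=BusRdX  M[L0]=30
step 9: P0: store L2 := 35  ⟶  MIII  (L2)  txn=BusRdX  M[L2]=10
step 10: P0: load  L5  ⟶  SIII  (L5)  txn=BusRd  M[L5]=80
step 11: P3: store L3 := 13  ⟶  IIIM  (L3)  txn=BusRdX+Flush  M[L3]=66
step 12: P1: load  L3  ⟶  ISIS  (L3)  txn=BusRd+Flush  M[L3]=13
step 13: P1: store L3 := 41  ⟶  IMII  (L3)  txn=BusRdX  M[L3]=13
step 14: P1: store L3 := 18  ⟶  IMII  (L3)  txn=∅  M[L3]=13
step 15: P0: store L3 := 96  ⟶  MIII  (L3)  txn=BusRdX+Flush  M[L3]=18
step 16: P1: store L3 := 78  ⟶  IMII  (L3)  txn=BusRdX+Flush  M[L3]=96
step 17: P0: load  L3  ⟶  SSII  (L3)  txn=BusRd+Flush  M[L3]=78
step 18: P1: load  L3  ⟶  SSII  (L3)  txn=∅  M[L3]=78
step 19: P1: store L3 := 22  ⟶  IMII  (L3)  txn=BusRdX  M[L3]=78
step 20: P2: load  L3  ⟶  ISSI  (L3)  txn=BusRd+Flush  M[L3]=22
step 21: P2: store L0 := 72  ⟶  IIMI  (L0)  txn=BusRdX+Flush  M[L0]=44
step 22: P1: load  L3  ⟶  ISSI  (L3)  txn=∅  M[L3]=22
step 23: P3: load  L6  ⟶  SIIS  (L6)  txn=BusRd+Flush  M[L6]=56
step 24: P0: load  L3  ⟶  SSSI  (L3)  txn=BusRd  M[L3]=22
step 25: P2: load  L6  ⟶  SISS  (L6)  txn=BusRd  M[L6]=56

invalidations = 0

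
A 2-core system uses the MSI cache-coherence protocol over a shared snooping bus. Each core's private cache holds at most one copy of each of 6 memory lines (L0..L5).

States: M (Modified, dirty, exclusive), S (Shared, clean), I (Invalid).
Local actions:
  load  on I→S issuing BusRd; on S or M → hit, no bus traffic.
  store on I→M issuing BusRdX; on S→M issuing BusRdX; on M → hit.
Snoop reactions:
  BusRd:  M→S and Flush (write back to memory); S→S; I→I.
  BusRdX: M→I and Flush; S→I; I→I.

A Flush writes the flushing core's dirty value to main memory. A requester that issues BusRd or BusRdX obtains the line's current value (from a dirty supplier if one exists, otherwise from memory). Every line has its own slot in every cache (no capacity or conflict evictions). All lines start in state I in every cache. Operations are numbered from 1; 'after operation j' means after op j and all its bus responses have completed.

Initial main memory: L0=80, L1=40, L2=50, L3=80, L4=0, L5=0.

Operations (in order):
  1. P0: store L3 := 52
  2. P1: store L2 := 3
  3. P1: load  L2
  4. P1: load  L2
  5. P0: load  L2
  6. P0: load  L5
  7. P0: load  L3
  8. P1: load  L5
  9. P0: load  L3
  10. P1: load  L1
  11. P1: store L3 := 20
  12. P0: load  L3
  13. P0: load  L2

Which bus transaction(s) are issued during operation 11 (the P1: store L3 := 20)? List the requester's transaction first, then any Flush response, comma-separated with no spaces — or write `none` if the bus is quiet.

bus = BusRdX,Flush

1. P0: store L3 := 52  bus=[BusRdX]  L3: P0=M P1=I  mem[L3]=80
2. P1: store L2 := 3  bus=[BusRdX]  L2: P0=I P1=M  mem[L2]=50
3. P1: load  L2  bus=[-]  L2: P0=I P1=M  mem[L2]=50
4. P1: load  L2  bus=[-]  L2: P0=I P1=M  mem[L2]=50
5. P0: load  L2  bus=[BusRd,Flush]  L2: P0=S P1=S  mem[L2]=3
6. P0: load  L5  bus=[BusRd]  L5: P0=S P1=I  mem[L5]=0
7. P0: load  L3  bus=[-]  L3: P0=M P1=I  mem[L3]=80
8. P1: load  L5  bus=[BusRd]  L5: P0=S P1=S  mem[L5]=0
9. P0: load  L3  bus=[-]  L3: P0=M P1=I  mem[L3]=80
10. P1: load  L1  bus=[BusRd]  L1: P0=I P1=S  mem[L1]=40
11. P1: store L3 := 20  bus=[BusRdX,Flush]  L3: P0=I P1=M  mem[L3]=52
12. P0: load  L3  bus=[BusRd,Flush]  L3: P0=S P1=S  mem[L3]=20
13. P0: load  L2  bus=[-]  L2: P0=S P1=S  mem[L2]=3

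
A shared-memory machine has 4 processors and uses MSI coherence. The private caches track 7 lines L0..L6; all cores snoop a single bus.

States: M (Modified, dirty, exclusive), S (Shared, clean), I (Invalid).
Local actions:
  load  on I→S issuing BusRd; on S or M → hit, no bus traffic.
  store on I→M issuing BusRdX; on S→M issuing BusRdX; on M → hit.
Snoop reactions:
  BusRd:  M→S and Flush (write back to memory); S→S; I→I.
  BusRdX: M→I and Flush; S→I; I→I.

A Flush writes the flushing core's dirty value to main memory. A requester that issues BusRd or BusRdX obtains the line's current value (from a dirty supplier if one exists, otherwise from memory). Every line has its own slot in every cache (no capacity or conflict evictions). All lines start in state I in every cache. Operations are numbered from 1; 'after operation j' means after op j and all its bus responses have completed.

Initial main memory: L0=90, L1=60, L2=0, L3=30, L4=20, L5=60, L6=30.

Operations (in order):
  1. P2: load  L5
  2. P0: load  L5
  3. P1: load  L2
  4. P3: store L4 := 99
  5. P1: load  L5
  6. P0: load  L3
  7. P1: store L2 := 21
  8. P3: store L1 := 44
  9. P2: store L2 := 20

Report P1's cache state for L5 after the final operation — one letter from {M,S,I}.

state = S

1. P2: load  L5  bus=[BusRd]  L5: P0=I P1=I P2=S P3=I  mem[L5]=60
2. P0: load  L5  bus=[BusRd]  L5: P0=S P1=I P2=S P3=I  mem[L5]=60
3. P1: load  L2  bus=[BusRd]  L2: P0=I P1=S P2=I P3=I  mem[L2]=0
4. P3: store L4 := 99  bus=[BusRdX]  L4: P0=I P1=I P2=I P3=M  mem[L4]=20
5. P1: load  L5  bus=[BusRd]  L5: P0=S P1=S P2=S P3=I  mem[L5]=60
6. P0: load  L3  bus=[BusRd]  L3: P0=S P1=I P2=I P3=I  mem[L3]=30
7. P1: store L2 := 21  bus=[BusRdX]  L2: P0=I P1=M P2=I P3=I  mem[L2]=0
8. P3: store L1 := 44  bus=[BusRdX]  L1: P0=I P1=I P2=I P3=M  mem[L1]=60
9. P2: store L2 := 20  bus=[BusRdX,Flush]  L2: P0=I P1=I P2=M P3=I  mem[L2]=21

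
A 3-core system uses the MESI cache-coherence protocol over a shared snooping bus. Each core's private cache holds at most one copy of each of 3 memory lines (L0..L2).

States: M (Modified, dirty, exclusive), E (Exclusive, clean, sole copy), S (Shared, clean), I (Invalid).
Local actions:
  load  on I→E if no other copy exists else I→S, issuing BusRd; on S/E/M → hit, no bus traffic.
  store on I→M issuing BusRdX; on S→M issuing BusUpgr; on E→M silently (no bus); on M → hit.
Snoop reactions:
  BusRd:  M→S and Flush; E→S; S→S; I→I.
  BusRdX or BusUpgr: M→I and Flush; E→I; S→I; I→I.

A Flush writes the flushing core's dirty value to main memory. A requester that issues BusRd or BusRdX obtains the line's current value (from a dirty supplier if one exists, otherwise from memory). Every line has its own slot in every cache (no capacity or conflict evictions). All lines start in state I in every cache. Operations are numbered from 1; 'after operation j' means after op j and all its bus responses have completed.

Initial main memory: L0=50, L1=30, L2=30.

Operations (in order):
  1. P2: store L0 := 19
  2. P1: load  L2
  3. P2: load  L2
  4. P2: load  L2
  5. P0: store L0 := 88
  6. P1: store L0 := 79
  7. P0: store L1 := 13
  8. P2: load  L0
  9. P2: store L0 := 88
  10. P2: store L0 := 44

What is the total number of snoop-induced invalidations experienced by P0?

1. P2: store L0 := 19  bus=[BusRdX]  L0: P0=I P1=I P2=M  mem[L0]=50
2. P1: load  L2  bus=[BusRd]  L2: P0=I P1=E P2=I  mem[L2]=30
3. P2: load  L2  bus=[BusRd]  L2: P0=I P1=S P2=S  mem[L2]=30
4. P2: load  L2  bus=[-]  L2: P0=I P1=S P2=S  mem[L2]=30
5. P0: store L0 := 88  bus=[BusRdX,Flush]  L0: P0=M P1=I P2=I  mem[L0]=19
6. P1: store L0 := 79  bus=[BusRdX,Flush]  L0: P0=I P1=M P2=I  mem[L0]=88
7. P0: store L1 := 13  bus=[BusRdX]  L1: P0=M P1=I P2=I  mem[L1]=30
8. P2: load  L0  bus=[BusRd,Flush]  L0: P0=I P1=S P2=S  mem[L0]=79
9. P2: store L0 := 88  bus=[BusUpgr]  L0: P0=I P1=I P2=M  mem[L0]=79
10. P2: store L0 := 44  bus=[-]  L0: P0=I P1=I P2=M  mem[L0]=79

invalidations = 1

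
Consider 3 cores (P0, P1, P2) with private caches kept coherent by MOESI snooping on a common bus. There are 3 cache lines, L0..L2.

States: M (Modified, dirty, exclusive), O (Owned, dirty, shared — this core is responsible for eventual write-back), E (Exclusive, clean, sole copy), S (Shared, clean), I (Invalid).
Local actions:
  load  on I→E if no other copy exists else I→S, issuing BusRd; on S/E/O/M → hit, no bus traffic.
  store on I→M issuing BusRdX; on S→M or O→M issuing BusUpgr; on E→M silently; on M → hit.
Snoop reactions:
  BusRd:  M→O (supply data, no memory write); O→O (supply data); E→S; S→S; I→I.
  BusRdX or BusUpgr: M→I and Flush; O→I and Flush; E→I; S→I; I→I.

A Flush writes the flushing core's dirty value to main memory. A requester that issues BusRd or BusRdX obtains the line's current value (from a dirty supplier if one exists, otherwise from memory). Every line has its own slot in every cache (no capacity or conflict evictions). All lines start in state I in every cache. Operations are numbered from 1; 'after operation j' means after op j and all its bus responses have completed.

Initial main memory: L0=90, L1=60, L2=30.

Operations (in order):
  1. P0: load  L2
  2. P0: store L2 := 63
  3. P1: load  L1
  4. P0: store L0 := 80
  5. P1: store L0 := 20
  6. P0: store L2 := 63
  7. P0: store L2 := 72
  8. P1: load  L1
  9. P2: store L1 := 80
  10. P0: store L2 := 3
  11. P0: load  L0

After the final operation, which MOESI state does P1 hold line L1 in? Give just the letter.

step 1: P0: load  L2  ⟶  EII  (L2)  txn=BusRd  M[L2]=30
step 2: P0: store L2 := 63  ⟶  MII  (L2)  txn=∅  M[L2]=30
step 3: P1: load  L1  ⟶  IEI  (L1)  txn=BusRd  M[L1]=60
step 4: P0: store L0 := 80  ⟶  MII  (L0)  txn=BusRdX  M[L0]=90
step 5: P1: store L0 := 20  ⟶  IMI  (L0)  txn=BusRdX+Flush  M[L0]=80
step 6: P0: store L2 := 63  ⟶  MII  (L2)  txn=∅  M[L2]=30
step 7: P0: store L2 := 72  ⟶  MII  (L2)  txn=∅  M[L2]=30
step 8: P1: load  L1  ⟶  IEI  (L1)  txn=∅  M[L1]=60
step 9: P2: store L1 := 80  ⟶  IIM  (L1)  txn=BusRdX  M[L1]=60
step 10: P0: store L2 := 3  ⟶  MII  (L2)  txn=∅  M[L2]=30
step 11: P0: load  L0  ⟶  SOI  (L0)  txn=BusRd  M[L0]=80

state = I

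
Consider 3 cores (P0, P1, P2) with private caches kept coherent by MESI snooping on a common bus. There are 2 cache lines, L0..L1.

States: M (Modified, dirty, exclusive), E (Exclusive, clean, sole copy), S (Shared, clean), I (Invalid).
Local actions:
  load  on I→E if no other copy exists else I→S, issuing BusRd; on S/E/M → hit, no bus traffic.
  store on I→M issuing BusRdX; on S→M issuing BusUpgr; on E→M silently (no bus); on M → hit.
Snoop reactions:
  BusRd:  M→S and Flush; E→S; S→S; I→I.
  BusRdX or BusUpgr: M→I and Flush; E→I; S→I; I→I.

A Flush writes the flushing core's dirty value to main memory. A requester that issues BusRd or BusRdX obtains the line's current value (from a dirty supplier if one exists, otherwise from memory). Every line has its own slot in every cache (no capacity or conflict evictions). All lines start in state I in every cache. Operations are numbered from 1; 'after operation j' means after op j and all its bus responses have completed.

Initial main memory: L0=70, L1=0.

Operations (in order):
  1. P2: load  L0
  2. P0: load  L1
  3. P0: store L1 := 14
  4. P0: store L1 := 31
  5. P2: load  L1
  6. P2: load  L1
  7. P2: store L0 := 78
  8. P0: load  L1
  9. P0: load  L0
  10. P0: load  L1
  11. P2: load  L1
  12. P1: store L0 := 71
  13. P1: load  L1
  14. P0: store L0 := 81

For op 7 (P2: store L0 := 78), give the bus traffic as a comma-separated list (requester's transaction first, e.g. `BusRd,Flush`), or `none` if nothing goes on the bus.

bus = none

  op1 P2: load  L0 → I/I/E on L0; bus BusRd; mem=70
  op2 P0: load  L1 → E/I/I on L1; bus BusRd; mem=0
  op3 P0: store L1 := 14 → M/I/I on L1; bus (none); mem=0
  op4 P0: store L1 := 31 → M/I/I on L1; bus (none); mem=0
  op5 P2: load  L1 → S/I/S on L1; bus BusRd Flush; mem=31
  op6 P2: load  L1 → S/I/S on L1; bus (none); mem=31
  op7 P2: store L0 := 78 → I/I/M on L0; bus (none); mem=70
  op8 P0: load  L1 → S/I/S on L1; bus (none); mem=31
  op9 P0: load  L0 → S/I/S on L0; bus BusRd Flush; mem=78
  op10 P0: load  L1 → S/I/S on L1; bus (none); mem=31
  op11 P2: load  L1 → S/I/S on L1; bus (none); mem=31
  op12 P1: store L0 := 71 → I/M/I on L0; bus BusRdX; mem=78
  op13 P1: load  L1 → S/S/S on L1; bus BusRd; mem=31
  op14 P0: store L0 := 81 → M/I/I on L0; bus BusRdX Flush; mem=71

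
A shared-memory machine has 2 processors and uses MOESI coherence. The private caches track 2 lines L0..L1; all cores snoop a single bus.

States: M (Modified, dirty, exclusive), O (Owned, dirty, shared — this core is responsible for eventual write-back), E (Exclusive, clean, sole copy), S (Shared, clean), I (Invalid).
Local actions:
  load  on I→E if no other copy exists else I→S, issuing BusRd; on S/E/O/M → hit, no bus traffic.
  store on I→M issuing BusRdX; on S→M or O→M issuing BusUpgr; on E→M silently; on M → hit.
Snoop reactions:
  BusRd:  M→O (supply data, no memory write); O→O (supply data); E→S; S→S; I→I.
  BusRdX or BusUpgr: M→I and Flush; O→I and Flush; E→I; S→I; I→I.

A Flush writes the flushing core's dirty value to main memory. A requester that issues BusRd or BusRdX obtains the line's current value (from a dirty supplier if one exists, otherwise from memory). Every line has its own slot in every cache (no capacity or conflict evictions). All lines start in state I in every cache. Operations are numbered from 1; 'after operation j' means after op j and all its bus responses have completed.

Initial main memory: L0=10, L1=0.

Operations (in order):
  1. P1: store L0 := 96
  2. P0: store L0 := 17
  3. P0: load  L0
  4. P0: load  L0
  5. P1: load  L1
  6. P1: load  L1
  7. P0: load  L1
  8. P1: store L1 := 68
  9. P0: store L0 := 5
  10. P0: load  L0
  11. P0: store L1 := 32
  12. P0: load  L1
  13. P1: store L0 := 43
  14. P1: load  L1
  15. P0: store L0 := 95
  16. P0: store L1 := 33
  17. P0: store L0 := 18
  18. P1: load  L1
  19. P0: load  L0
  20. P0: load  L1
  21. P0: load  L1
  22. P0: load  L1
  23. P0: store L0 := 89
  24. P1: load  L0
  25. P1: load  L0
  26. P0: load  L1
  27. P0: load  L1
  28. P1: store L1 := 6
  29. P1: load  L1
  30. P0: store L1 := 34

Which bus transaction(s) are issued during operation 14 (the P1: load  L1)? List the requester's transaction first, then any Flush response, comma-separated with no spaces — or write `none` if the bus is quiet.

  op1 P1: store L0 := 96 → I/M on L0; bus BusRdX; mem=10
  op2 P0: store L0 := 17 → M/I on L0; bus BusRdX Flush; mem=96
  op3 P0: load  L0 → M/I on L0; bus (none); mem=96
  op4 P0: load  L0 → M/I on L0; bus (none); mem=96
  op5 P1: load  L1 → I/E on L1; bus BusRd; mem=0
  op6 P1: load  L1 → I/E on L1; bus (none); mem=0
  op7 P0: load  L1 → S/S on L1; bus BusRd; mem=0
  op8 P1: store L1 := 68 → I/M on L1; bus BusUpgr; mem=0
  op9 P0: store L0 := 5 → M/I on L0; bus (none); mem=96
  op10 P0: load  L0 → M/I on L0; bus (none); mem=96
  op11 P0: store L1 := 32 → M/I on L1; bus BusRdX Flush; mem=68
  op12 P0: load  L1 → M/I on L1; bus (none); mem=68
  op13 P1: store L0 := 43 → I/M on L0; bus BusRdX Flush; mem=5
  op14 P1: load  L1 → O/S on L1; bus BusRd; mem=68
  op15 P0: store L0 := 95 → M/I on L0; bus BusRdX Flush; mem=43
  op16 P0: store L1 := 33 → M/I on L1; bus BusUpgr; mem=68
  op17 P0: store L0 := 18 → M/I on L0; bus (none); mem=43
  op18 P1: load  L1 → O/S on L1; bus BusRd; mem=68
  op19 P0: load  L0 → M/I on L0; bus (none); mem=43
  op20 P0: load  L1 → O/S on L1; bus (none); mem=68
  op21 P0: load  L1 → O/S on L1; bus (none); mem=68
  op22 P0: load  L1 → O/S on L1; bus (none); mem=68
  op23 P0: store L0 := 89 → M/I on L0; bus (none); mem=43
  op24 P1: load  L0 → O/S on L0; bus BusRd; mem=43
  op25 P1: load  L0 → O/S on L0; bus (none); mem=43
  op26 P0: load  L1 → O/S on L1; bus (none); mem=68
  op27 P0: load  L1 → O/S on L1; bus (none); mem=68
  op28 P1: store L1 := 6 → I/M on L1; bus BusUpgr Flush; mem=33
  op29 P1: load  L1 → I/M on L1; bus (none); mem=33
  op30 P0: store L1 := 34 → M/I on L1; bus BusRdX Flush; mem=6

bus = BusRd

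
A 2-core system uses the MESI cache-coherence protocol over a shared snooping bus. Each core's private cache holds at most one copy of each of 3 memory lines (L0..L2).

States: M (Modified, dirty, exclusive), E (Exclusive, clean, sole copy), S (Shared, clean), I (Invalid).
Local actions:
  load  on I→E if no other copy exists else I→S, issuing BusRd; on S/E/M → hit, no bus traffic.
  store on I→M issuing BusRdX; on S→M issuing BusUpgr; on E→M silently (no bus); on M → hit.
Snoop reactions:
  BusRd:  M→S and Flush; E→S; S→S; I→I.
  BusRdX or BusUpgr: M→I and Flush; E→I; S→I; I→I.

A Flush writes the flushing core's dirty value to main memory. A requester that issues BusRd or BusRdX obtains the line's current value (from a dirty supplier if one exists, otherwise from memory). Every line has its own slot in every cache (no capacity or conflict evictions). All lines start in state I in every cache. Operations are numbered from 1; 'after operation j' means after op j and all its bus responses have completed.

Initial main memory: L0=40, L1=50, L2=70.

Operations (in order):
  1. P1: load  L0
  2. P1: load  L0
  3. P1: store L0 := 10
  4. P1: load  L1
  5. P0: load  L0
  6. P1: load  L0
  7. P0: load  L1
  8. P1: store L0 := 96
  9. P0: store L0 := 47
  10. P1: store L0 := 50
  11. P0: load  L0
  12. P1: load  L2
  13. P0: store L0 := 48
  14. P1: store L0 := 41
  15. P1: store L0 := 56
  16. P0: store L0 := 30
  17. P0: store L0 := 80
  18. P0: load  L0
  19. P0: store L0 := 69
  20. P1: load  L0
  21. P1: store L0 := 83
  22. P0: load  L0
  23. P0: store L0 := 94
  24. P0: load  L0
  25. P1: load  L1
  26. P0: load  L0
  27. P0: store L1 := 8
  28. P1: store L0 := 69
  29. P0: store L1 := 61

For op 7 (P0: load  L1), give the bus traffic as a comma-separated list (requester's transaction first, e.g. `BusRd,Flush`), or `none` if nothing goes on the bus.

bus = BusRd

[1] P1: load  L0 | P0:I, P1:E(40) | bus: BusRd
[2] P1: load  L0 | P0:I, P1:E(40) | bus: none
[3] P1: store L0 := 10 | P0:I, P1:M(10) | bus: none
[4] P1: load  L1 | P0:I, P1:E(50) | bus: BusRd
[5] P0: load  L0 | P0:S(10), P1:S(10) | bus: BusRd,Flush
[6] P1: load  L0 | P0:S(10), P1:S(10) | bus: none
[7] P0: load  L1 | P0:S(50), P1:S(50) | bus: BusRd
[8] P1: store L0 := 96 | P0:I, P1:M(96) | bus: BusUpgr
[9] P0: store L0 := 47 | P0:M(47), P1:I | bus: BusRdX,Flush
[10] P1: store L0 := 50 | P0:I, P1:M(50) | bus: BusRdX,Flush
[11] P0: load  L0 | P0:S(50), P1:S(50) | bus: BusRd,Flush
[12] P1: load  L2 | P0:I, P1:E(70) | bus: BusRd
[13] P0: store L0 := 48 | P0:M(48), P1:I | bus: BusUpgr
[14] P1: store L0 := 41 | P0:I, P1:M(41) | bus: BusRdX,Flush
[15] P1: store L0 := 56 | P0:I, P1:M(56) | bus: none
[16] P0: store L0 := 30 | P0:M(30), P1:I | bus: BusRdX,Flush
[17] P0: store L0 := 80 | P0:M(80), P1:I | bus: none
[18] P0: load  L0 | P0:M(80), P1:I | bus: none
[19] P0: store L0 := 69 | P0:M(69), P1:I | bus: none
[20] P1: load  L0 | P0:S(69), P1:S(69) | bus: BusRd,Flush
[21] P1: store L0 := 83 | P0:I, P1:M(83) | bus: BusUpgr
[22] P0: load  L0 | P0:S(83), P1:S(83) | bus: BusRd,Flush
[23] P0: store L0 := 94 | P0:M(94), P1:I | bus: BusUpgr
[24] P0: load  L0 | P0:M(94), P1:I | bus: none
[25] P1: load  L1 | P0:S(50), P1:S(50) | bus: none
[26] P0: load  L0 | P0:M(94), P1:I | bus: none
[27] P0: store L1 := 8 | P0:M(8), P1:I | bus: BusUpgr
[28] P1: store L0 := 69 | P0:I, P1:M(69) | bus: BusRdX,Flush
[29] P0: store L1 := 61 | P0:M(61), P1:I | bus: none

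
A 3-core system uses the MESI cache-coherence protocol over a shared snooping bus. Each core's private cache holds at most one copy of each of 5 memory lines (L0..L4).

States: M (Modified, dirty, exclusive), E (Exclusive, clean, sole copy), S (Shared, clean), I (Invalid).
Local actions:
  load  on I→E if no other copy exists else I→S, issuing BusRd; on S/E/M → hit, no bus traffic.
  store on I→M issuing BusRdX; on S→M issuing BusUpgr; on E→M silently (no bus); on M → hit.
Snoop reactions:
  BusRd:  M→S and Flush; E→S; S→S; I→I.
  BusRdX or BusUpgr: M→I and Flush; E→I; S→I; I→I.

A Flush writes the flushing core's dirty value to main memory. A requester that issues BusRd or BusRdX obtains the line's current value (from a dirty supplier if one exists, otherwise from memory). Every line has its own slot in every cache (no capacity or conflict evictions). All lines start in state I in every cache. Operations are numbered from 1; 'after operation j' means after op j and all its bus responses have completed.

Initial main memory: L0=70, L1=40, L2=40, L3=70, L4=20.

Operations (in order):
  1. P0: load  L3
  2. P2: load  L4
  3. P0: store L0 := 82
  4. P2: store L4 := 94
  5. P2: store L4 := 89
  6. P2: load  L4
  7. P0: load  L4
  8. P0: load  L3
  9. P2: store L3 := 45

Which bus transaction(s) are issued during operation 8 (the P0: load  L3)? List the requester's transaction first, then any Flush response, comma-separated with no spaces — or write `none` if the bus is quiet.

bus = none

[1] P0: load  L3 | P0:E(70), P1:I, P2:I | bus: BusRd
[2] P2: load  L4 | P0:I, P1:I, P2:E(20) | bus: BusRd
[3] P0: store L0 := 82 | P0:M(82), P1:I, P2:I | bus: BusRdX
[4] P2: store L4 := 94 | P0:I, P1:I, P2:M(94) | bus: none
[5] P2: store L4 := 89 | P0:I, P1:I, P2:M(89) | bus: none
[6] P2: load  L4 | P0:I, P1:I, P2:M(89) | bus: none
[7] P0: load  L4 | P0:S(89), P1:I, P2:S(89) | bus: BusRd,Flush
[8] P0: load  L3 | P0:E(70), P1:I, P2:I | bus: none
[9] P2: store L3 := 45 | P0:I, P1:I, P2:M(45) | bus: BusRdX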